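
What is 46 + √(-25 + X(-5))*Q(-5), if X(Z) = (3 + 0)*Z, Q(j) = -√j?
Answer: 46 + 10*√2 ≈ 60.142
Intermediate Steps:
X(Z) = 3*Z
46 + √(-25 + X(-5))*Q(-5) = 46 + √(-25 + 3*(-5))*(-√(-5)) = 46 + √(-25 - 15)*(-I*√5) = 46 + √(-40)*(-I*√5) = 46 + (2*I*√10)*(-I*√5) = 46 + 10*√2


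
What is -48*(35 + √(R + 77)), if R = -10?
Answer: -1680 - 48*√67 ≈ -2072.9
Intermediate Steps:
-48*(35 + √(R + 77)) = -48*(35 + √(-10 + 77)) = -48*(35 + √67) = -1680 - 48*√67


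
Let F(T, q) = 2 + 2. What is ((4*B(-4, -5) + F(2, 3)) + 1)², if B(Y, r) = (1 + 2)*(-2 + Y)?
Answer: 4489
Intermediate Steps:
B(Y, r) = -6 + 3*Y (B(Y, r) = 3*(-2 + Y) = -6 + 3*Y)
F(T, q) = 4
((4*B(-4, -5) + F(2, 3)) + 1)² = ((4*(-6 + 3*(-4)) + 4) + 1)² = ((4*(-6 - 12) + 4) + 1)² = ((4*(-18) + 4) + 1)² = ((-72 + 4) + 1)² = (-68 + 1)² = (-67)² = 4489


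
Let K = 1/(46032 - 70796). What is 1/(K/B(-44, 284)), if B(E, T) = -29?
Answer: 718156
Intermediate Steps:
K = -1/24764 (K = 1/(-24764) = -1/24764 ≈ -4.0381e-5)
1/(K/B(-44, 284)) = 1/(-1/24764/(-29)) = 1/(-1/24764*(-1/29)) = 1/(1/718156) = 718156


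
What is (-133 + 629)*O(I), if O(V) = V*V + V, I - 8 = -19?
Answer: 54560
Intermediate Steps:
I = -11 (I = 8 - 19 = -11)
O(V) = V + V² (O(V) = V² + V = V + V²)
(-133 + 629)*O(I) = (-133 + 629)*(-11*(1 - 11)) = 496*(-11*(-10)) = 496*110 = 54560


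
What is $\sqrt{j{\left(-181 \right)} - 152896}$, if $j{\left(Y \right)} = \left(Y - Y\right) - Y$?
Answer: $i \sqrt{152715} \approx 390.79 i$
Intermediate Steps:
$j{\left(Y \right)} = - Y$ ($j{\left(Y \right)} = 0 - Y = - Y$)
$\sqrt{j{\left(-181 \right)} - 152896} = \sqrt{\left(-1\right) \left(-181\right) - 152896} = \sqrt{181 - 152896} = \sqrt{-152715} = i \sqrt{152715}$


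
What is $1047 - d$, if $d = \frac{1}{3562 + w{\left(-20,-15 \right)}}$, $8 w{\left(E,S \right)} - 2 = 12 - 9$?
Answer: $\frac{29840539}{28501} \approx 1047.0$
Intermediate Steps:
$w{\left(E,S \right)} = \frac{5}{8}$ ($w{\left(E,S \right)} = \frac{1}{4} + \frac{12 - 9}{8} = \frac{1}{4} + \frac{1}{8} \cdot 3 = \frac{1}{4} + \frac{3}{8} = \frac{5}{8}$)
$d = \frac{8}{28501}$ ($d = \frac{1}{3562 + \frac{5}{8}} = \frac{1}{\frac{28501}{8}} = \frac{8}{28501} \approx 0.00028069$)
$1047 - d = 1047 - \frac{8}{28501} = \frac{29840539}{28501}$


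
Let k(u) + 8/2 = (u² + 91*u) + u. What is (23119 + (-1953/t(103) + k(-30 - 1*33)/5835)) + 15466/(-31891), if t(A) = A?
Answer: 442735060283747/19166650455 ≈ 23099.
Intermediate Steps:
k(u) = -4 + u² + 92*u (k(u) = -4 + ((u² + 91*u) + u) = -4 + (u² + 92*u) = -4 + u² + 92*u)
(23119 + (-1953/t(103) + k(-30 - 1*33)/5835)) + 15466/(-31891) = (23119 + (-1953/103 + (-4 + (-30 - 1*33)² + 92*(-30 - 1*33))/5835)) + 15466/(-31891) = (23119 + (-1953*1/103 + (-4 + (-30 - 33)² + 92*(-30 - 33))*(1/5835))) + 15466*(-1/31891) = (23119 + (-1953/103 + (-4 + (-63)² + 92*(-63))*(1/5835))) - 15466/31891 = (23119 + (-1953/103 + (-4 + 3969 - 5796)*(1/5835))) - 15466/31891 = (23119 + (-1953/103 - 1831*1/5835)) - 15466/31891 = (23119 + (-1953/103 - 1831/5835)) - 15466/31891 = (23119 - 11584348/601005) - 15466/31891 = 13883050247/601005 - 15466/31891 = 442735060283747/19166650455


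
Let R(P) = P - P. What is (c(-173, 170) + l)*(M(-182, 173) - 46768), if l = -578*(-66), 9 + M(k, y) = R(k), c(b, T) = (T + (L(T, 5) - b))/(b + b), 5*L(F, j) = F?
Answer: -617401717687/346 ≈ -1.7844e+9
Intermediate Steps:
L(F, j) = F/5
R(P) = 0
c(b, T) = (-b + 6*T/5)/(2*b) (c(b, T) = (T + (T/5 - b))/(b + b) = (T + (-b + T/5))/((2*b)) = (-b + 6*T/5)*(1/(2*b)) = (-b + 6*T/5)/(2*b))
M(k, y) = -9 (M(k, y) = -9 + 0 = -9)
l = 38148
(c(-173, 170) + l)*(M(-182, 173) - 46768) = ((1/10)*(-5*(-173) + 6*170)/(-173) + 38148)*(-9 - 46768) = ((1/10)*(-1/173)*(865 + 1020) + 38148)*(-46777) = ((1/10)*(-1/173)*1885 + 38148)*(-46777) = (-377/346 + 38148)*(-46777) = (13198831/346)*(-46777) = -617401717687/346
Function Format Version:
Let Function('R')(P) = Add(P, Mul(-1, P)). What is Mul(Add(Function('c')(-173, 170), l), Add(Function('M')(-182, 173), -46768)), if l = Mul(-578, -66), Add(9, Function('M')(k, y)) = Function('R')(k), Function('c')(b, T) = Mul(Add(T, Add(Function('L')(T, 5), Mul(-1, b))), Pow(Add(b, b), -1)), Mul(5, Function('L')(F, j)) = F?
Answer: Rational(-617401717687, 346) ≈ -1.7844e+9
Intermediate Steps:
Function('L')(F, j) = Mul(Rational(1, 5), F)
Function('R')(P) = 0
Function('c')(b, T) = Mul(Rational(1, 2), Pow(b, -1), Add(Mul(-1, b), Mul(Rational(6, 5), T))) (Function('c')(b, T) = Mul(Add(T, Add(Mul(Rational(1, 5), T), Mul(-1, b))), Pow(Add(b, b), -1)) = Mul(Add(T, Add(Mul(-1, b), Mul(Rational(1, 5), T))), Pow(Mul(2, b), -1)) = Mul(Add(Mul(-1, b), Mul(Rational(6, 5), T)), Mul(Rational(1, 2), Pow(b, -1))) = Mul(Rational(1, 2), Pow(b, -1), Add(Mul(-1, b), Mul(Rational(6, 5), T))))
Function('M')(k, y) = -9 (Function('M')(k, y) = Add(-9, 0) = -9)
l = 38148
Mul(Add(Function('c')(-173, 170), l), Add(Function('M')(-182, 173), -46768)) = Mul(Add(Mul(Rational(1, 10), Pow(-173, -1), Add(Mul(-5, -173), Mul(6, 170))), 38148), Add(-9, -46768)) = Mul(Add(Mul(Rational(1, 10), Rational(-1, 173), Add(865, 1020)), 38148), -46777) = Mul(Add(Mul(Rational(1, 10), Rational(-1, 173), 1885), 38148), -46777) = Mul(Add(Rational(-377, 346), 38148), -46777) = Mul(Rational(13198831, 346), -46777) = Rational(-617401717687, 346)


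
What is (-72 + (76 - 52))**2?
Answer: 2304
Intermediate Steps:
(-72 + (76 - 52))**2 = (-72 + 24)**2 = (-48)**2 = 2304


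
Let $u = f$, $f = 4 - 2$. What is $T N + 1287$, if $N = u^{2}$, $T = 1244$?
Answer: $6263$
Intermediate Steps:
$f = 2$ ($f = 4 - 2 = 2$)
$u = 2$
$N = 4$ ($N = 2^{2} = 4$)
$T N + 1287 = 1244 \cdot 4 + 1287 = 4976 + 1287 = 6263$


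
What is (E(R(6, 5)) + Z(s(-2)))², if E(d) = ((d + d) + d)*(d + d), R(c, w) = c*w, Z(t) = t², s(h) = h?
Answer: 29203216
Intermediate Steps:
E(d) = 6*d² (E(d) = (2*d + d)*(2*d) = (3*d)*(2*d) = 6*d²)
(E(R(6, 5)) + Z(s(-2)))² = (6*(6*5)² + (-2)²)² = (6*30² + 4)² = (6*900 + 4)² = (5400 + 4)² = 5404² = 29203216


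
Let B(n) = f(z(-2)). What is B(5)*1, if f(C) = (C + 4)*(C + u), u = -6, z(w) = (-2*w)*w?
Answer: 56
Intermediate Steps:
z(w) = -2*w**2
f(C) = (-6 + C)*(4 + C) (f(C) = (C + 4)*(C - 6) = (4 + C)*(-6 + C) = (-6 + C)*(4 + C))
B(n) = 56 (B(n) = -24 + (-2*(-2)**2)**2 - (-4)*(-2)**2 = -24 + (-2*4)**2 - (-4)*4 = -24 + (-8)**2 - 2*(-8) = -24 + 64 + 16 = 56)
B(5)*1 = 56*1 = 56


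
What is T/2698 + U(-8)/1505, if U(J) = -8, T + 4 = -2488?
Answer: -1886022/2030245 ≈ -0.92896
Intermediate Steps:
T = -2492 (T = -4 - 2488 = -2492)
T/2698 + U(-8)/1505 = -2492/2698 - 8/1505 = -2492*1/2698 - 8*1/1505 = -1246/1349 - 8/1505 = -1886022/2030245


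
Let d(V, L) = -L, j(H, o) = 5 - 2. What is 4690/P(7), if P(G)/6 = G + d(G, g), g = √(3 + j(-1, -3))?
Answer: 16415/129 + 2345*√6/129 ≈ 171.78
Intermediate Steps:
j(H, o) = 3
g = √6 (g = √(3 + 3) = √6 ≈ 2.4495)
P(G) = -6*√6 + 6*G (P(G) = 6*(G - √6) = -6*√6 + 6*G)
4690/P(7) = 4690/(-6*√6 + 6*7) = 4690/(-6*√6 + 42) = 4690/(42 - 6*√6)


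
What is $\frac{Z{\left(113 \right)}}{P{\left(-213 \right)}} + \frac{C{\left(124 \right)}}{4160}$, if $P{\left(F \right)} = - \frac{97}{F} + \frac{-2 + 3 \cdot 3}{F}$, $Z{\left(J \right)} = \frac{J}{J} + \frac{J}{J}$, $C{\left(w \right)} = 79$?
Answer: $\frac{59309}{12480} \approx 4.7523$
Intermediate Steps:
$Z{\left(J \right)} = 2$ ($Z{\left(J \right)} = 1 + 1 = 2$)
$P{\left(F \right)} = - \frac{90}{F}$ ($P{\left(F \right)} = - \frac{97}{F} + \frac{-2 + 9}{F} = - \frac{97}{F} + \frac{7}{F} = - \frac{90}{F}$)
$\frac{Z{\left(113 \right)}}{P{\left(-213 \right)}} + \frac{C{\left(124 \right)}}{4160} = \frac{2}{\left(-90\right) \frac{1}{-213}} + \frac{79}{4160} = \frac{2}{\left(-90\right) \left(- \frac{1}{213}\right)} + 79 \cdot \frac{1}{4160} = \frac{2}{\frac{30}{71}} + \frac{79}{4160} = 2 \cdot \frac{71}{30} + \frac{79}{4160} = \frac{71}{15} + \frac{79}{4160} = \frac{59309}{12480}$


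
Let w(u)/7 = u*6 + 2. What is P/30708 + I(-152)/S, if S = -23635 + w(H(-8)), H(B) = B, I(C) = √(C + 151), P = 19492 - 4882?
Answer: 2435/5118 - I/23957 ≈ 0.47577 - 4.1741e-5*I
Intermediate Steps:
P = 14610
I(C) = √(151 + C)
w(u) = 14 + 42*u (w(u) = 7*(u*6 + 2) = 7*(6*u + 2) = 7*(2 + 6*u) = 14 + 42*u)
S = -23957 (S = -23635 + (14 + 42*(-8)) = -23635 + (14 - 336) = -23635 - 322 = -23957)
P/30708 + I(-152)/S = 14610/30708 + √(151 - 152)/(-23957) = 14610*(1/30708) + √(-1)*(-1/23957) = 2435/5118 + I*(-1/23957) = 2435/5118 - I/23957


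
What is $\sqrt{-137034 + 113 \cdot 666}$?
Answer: $12 i \sqrt{429} \approx 248.55 i$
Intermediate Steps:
$\sqrt{-137034 + 113 \cdot 666} = \sqrt{-137034 + 75258} = \sqrt{-61776} = 12 i \sqrt{429}$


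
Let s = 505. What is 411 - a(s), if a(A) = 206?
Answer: 205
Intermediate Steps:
411 - a(s) = 411 - 1*206 = 411 - 206 = 205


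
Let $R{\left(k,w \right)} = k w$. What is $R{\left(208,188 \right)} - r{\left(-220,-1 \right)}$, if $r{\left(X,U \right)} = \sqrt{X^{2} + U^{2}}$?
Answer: $39104 - \sqrt{48401} \approx 38884.0$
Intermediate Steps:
$r{\left(X,U \right)} = \sqrt{U^{2} + X^{2}}$
$R{\left(208,188 \right)} - r{\left(-220,-1 \right)} = 208 \cdot 188 - \sqrt{\left(-1\right)^{2} + \left(-220\right)^{2}} = 39104 - \sqrt{1 + 48400} = 39104 - \sqrt{48401}$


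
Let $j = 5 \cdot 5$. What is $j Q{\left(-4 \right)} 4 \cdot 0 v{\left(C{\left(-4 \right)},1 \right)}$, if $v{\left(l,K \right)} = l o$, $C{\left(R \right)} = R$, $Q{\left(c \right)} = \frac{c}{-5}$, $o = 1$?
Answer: $0$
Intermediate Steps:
$Q{\left(c \right)} = - \frac{c}{5}$ ($Q{\left(c \right)} = c \left(- \frac{1}{5}\right) = - \frac{c}{5}$)
$j = 25$
$v{\left(l,K \right)} = l$ ($v{\left(l,K \right)} = l 1 = l$)
$j Q{\left(-4 \right)} 4 \cdot 0 v{\left(C{\left(-4 \right)},1 \right)} = 25 \left(- \frac{1}{5}\right) \left(-4\right) 4 \cdot 0 \left(-4\right) = 25 \cdot \frac{4}{5} \cdot 4 \cdot 0 \left(-4\right) = 25 \cdot \frac{16}{5} \cdot 0 \left(-4\right) = 25 \cdot 0 \left(-4\right) = 0 \left(-4\right) = 0$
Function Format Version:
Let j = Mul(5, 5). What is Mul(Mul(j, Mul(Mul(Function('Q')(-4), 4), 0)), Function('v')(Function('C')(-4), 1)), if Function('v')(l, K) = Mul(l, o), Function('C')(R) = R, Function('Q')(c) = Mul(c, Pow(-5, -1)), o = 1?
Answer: 0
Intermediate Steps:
Function('Q')(c) = Mul(Rational(-1, 5), c) (Function('Q')(c) = Mul(c, Rational(-1, 5)) = Mul(Rational(-1, 5), c))
j = 25
Function('v')(l, K) = l (Function('v')(l, K) = Mul(l, 1) = l)
Mul(Mul(j, Mul(Mul(Function('Q')(-4), 4), 0)), Function('v')(Function('C')(-4), 1)) = Mul(Mul(25, Mul(Mul(Mul(Rational(-1, 5), -4), 4), 0)), -4) = Mul(Mul(25, Mul(Mul(Rational(4, 5), 4), 0)), -4) = Mul(Mul(25, Mul(Rational(16, 5), 0)), -4) = Mul(Mul(25, 0), -4) = Mul(0, -4) = 0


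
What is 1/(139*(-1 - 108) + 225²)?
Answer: 1/35474 ≈ 2.8190e-5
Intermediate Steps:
1/(139*(-1 - 108) + 225²) = 1/(139*(-109) + 50625) = 1/(-15151 + 50625) = 1/35474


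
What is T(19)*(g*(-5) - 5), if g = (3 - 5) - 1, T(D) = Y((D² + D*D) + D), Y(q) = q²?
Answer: 5490810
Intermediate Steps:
T(D) = (D + 2*D²)² (T(D) = ((D² + D*D) + D)² = ((D² + D²) + D)² = (2*D² + D)² = (D + 2*D²)²)
g = -3 (g = -2 - 1 = -3)
T(19)*(g*(-5) - 5) = (19²*(1 + 2*19)²)*(-3*(-5) - 5) = (361*(1 + 38)²)*(15 - 5) = (361*39²)*10 = (361*1521)*10 = 549081*10 = 5490810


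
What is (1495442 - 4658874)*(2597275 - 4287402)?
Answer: 5346601835864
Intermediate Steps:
(1495442 - 4658874)*(2597275 - 4287402) = -3163432*(-1690127) = 5346601835864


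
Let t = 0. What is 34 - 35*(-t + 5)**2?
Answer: -841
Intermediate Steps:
34 - 35*(-t + 5)**2 = 34 - 35*(-1*0 + 5)**2 = 34 - 35*(0 + 5)**2 = 34 - 35*5**2 = 34 - 35*25 = 34 - 875 = -841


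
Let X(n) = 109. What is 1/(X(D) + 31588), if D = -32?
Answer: 1/31697 ≈ 3.1549e-5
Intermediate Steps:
1/(X(D) + 31588) = 1/(109 + 31588) = 1/31697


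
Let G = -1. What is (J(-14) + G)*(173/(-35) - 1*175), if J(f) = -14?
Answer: 18894/7 ≈ 2699.1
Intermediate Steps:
(J(-14) + G)*(173/(-35) - 1*175) = (-14 - 1)*(173/(-35) - 1*175) = -15*(173*(-1/35) - 175) = -15*(-173/35 - 175) = -15*(-6298/35) = 18894/7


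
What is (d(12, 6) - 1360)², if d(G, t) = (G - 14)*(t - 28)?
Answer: 1731856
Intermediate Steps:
d(G, t) = (-28 + t)*(-14 + G) (d(G, t) = (-14 + G)*(-28 + t) = (-28 + t)*(-14 + G))
(d(12, 6) - 1360)² = ((392 - 28*12 - 14*6 + 12*6) - 1360)² = ((392 - 336 - 84 + 72) - 1360)² = (44 - 1360)² = (-1316)² = 1731856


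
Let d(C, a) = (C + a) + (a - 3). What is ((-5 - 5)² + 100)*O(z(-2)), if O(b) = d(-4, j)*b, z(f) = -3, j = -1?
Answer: 5400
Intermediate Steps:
d(C, a) = -3 + C + 2*a (d(C, a) = (C + a) + (-3 + a) = -3 + C + 2*a)
O(b) = -9*b (O(b) = (-3 - 4 + 2*(-1))*b = (-3 - 4 - 2)*b = -9*b)
((-5 - 5)² + 100)*O(z(-2)) = ((-5 - 5)² + 100)*(-9*(-3)) = ((-10)² + 100)*27 = (100 + 100)*27 = 200*27 = 5400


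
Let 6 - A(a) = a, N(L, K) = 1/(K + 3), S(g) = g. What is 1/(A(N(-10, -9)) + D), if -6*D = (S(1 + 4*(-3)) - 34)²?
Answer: -3/994 ≈ -0.0030181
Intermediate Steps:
N(L, K) = 1/(3 + K)
A(a) = 6 - a
D = -675/2 (D = -((1 + 4*(-3)) - 34)²/6 = -((1 - 12) - 34)²/6 = -(-11 - 34)²/6 = -⅙*(-45)² = -⅙*2025 = -675/2 ≈ -337.50)
1/(A(N(-10, -9)) + D) = 1/((6 - 1/(3 - 9)) - 675/2) = 1/((6 - 1/(-6)) - 675/2) = 1/((6 - 1*(-⅙)) - 675/2) = 1/((6 + ⅙) - 675/2) = 1/(37/6 - 675/2) = 1/(-994/3) = -3/994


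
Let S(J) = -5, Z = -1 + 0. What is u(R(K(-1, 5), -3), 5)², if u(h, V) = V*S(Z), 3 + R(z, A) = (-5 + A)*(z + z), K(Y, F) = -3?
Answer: 625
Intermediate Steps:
Z = -1
R(z, A) = -3 + 2*z*(-5 + A) (R(z, A) = -3 + (-5 + A)*(z + z) = -3 + (-5 + A)*(2*z) = -3 + 2*z*(-5 + A))
u(h, V) = -5*V (u(h, V) = V*(-5) = -5*V)
u(R(K(-1, 5), -3), 5)² = (-5*5)² = (-25)² = 625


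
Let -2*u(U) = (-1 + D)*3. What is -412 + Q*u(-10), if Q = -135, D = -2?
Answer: -2039/2 ≈ -1019.5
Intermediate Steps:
u(U) = 9/2 (u(U) = -(-1 - 2)*3/2 = -(-3)*3/2 = -½*(-9) = 9/2)
-412 + Q*u(-10) = -412 - 135*9/2 = -412 - 1215/2 = -2039/2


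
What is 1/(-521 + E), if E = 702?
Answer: 1/181 ≈ 0.0055249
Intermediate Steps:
1/(-521 + E) = 1/(-521 + 702) = 1/181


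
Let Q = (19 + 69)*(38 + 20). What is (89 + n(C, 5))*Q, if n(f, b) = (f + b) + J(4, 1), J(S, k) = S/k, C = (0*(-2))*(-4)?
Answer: 500192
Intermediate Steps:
C = 0 (C = 0*(-4) = 0)
Q = 5104 (Q = 88*58 = 5104)
n(f, b) = 4 + b + f (n(f, b) = (f + b) + 4/1 = (b + f) + 4*1 = (b + f) + 4 = 4 + b + f)
(89 + n(C, 5))*Q = (89 + (4 + 5 + 0))*5104 = (89 + 9)*5104 = 98*5104 = 500192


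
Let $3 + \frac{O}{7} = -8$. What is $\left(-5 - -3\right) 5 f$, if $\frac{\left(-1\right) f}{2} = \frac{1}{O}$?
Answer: $- \frac{20}{77} \approx -0.25974$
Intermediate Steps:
$O = -77$ ($O = -21 + 7 \left(-8\right) = -21 - 56 = -77$)
$f = \frac{2}{77}$ ($f = - \frac{2}{-77} = \left(-2\right) \left(- \frac{1}{77}\right) = \frac{2}{77} \approx 0.025974$)
$\left(-5 - -3\right) 5 f = \left(-5 - -3\right) 5 \cdot \frac{2}{77} = \left(-5 + 3\right) 5 \cdot \frac{2}{77} = \left(-2\right) 5 \cdot \frac{2}{77} = \left(-10\right) \frac{2}{77} = - \frac{20}{77}$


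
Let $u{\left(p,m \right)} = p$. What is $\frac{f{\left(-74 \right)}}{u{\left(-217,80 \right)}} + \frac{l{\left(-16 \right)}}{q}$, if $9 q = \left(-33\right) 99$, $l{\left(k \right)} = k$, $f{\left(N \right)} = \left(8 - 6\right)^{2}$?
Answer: $\frac{2020}{78771} \approx 0.025644$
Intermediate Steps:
$f{\left(N \right)} = 4$ ($f{\left(N \right)} = 2^{2} = 4$)
$q = -363$ ($q = \frac{\left(-33\right) 99}{9} = \frac{1}{9} \left(-3267\right) = -363$)
$\frac{f{\left(-74 \right)}}{u{\left(-217,80 \right)}} + \frac{l{\left(-16 \right)}}{q} = \frac{4}{-217} - \frac{16}{-363} = 4 \left(- \frac{1}{217}\right) - - \frac{16}{363} = - \frac{4}{217} + \frac{16}{363} = \frac{2020}{78771}$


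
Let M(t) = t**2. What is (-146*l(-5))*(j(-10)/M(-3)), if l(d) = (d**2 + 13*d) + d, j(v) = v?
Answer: -7300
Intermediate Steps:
l(d) = d**2 + 14*d
(-146*l(-5))*(j(-10)/M(-3)) = (-(-730)*(14 - 5))*(-10/((-3)**2)) = (-(-730)*9)*(-10/9) = (-146*(-45))*(-10*1/9) = 6570*(-10/9) = -7300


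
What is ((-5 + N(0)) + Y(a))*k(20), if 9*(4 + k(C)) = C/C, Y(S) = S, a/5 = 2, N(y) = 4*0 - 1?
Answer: -140/9 ≈ -15.556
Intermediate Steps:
N(y) = -1 (N(y) = 0 - 1 = -1)
a = 10 (a = 5*2 = 10)
k(C) = -35/9 (k(C) = -4 + (C/C)/9 = -4 + (⅑)*1 = -4 + ⅑ = -35/9)
((-5 + N(0)) + Y(a))*k(20) = ((-5 - 1) + 10)*(-35/9) = (-6 + 10)*(-35/9) = 4*(-35/9) = -140/9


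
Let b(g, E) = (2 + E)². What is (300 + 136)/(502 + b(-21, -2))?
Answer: 218/251 ≈ 0.86853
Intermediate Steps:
(300 + 136)/(502 + b(-21, -2)) = (300 + 136)/(502 + (2 - 2)²) = 436/(502 + 0²) = 436/(502 + 0) = 436/502 = 436*(1/502) = 218/251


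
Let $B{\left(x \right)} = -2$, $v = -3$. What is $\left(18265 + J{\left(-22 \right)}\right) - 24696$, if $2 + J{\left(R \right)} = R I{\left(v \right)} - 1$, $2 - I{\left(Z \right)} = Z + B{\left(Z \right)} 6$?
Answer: $-6808$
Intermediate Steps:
$I{\left(Z \right)} = 14 - Z$ ($I{\left(Z \right)} = 2 - \left(Z - 12\right) = 2 - \left(-12 + Z\right) = 14 - Z$)
$J{\left(R \right)} = -3 + 17 R$ ($J{\left(R \right)} = -2 + \left(R \left(14 - -3\right) - 1\right) = -2 + \left(R \left(14 + 3\right) - 1\right) = -2 + \left(R 17 - 1\right) = -2 + \left(17 R - 1\right) = -2 + \left(-1 + 17 R\right) = -3 + 17 R$)
$\left(18265 + J{\left(-22 \right)}\right) - 24696 = \left(18265 + \left(-3 + 17 \left(-22\right)\right)\right) - 24696 = \left(18265 - 377\right) - 24696 = 17888 - 24696 = -6808$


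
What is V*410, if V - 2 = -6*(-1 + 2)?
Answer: -1640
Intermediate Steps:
V = -4 (V = 2 - 6*(-1 + 2) = 2 - 6*1 = 2 - 6 = -4)
V*410 = -4*410 = -1640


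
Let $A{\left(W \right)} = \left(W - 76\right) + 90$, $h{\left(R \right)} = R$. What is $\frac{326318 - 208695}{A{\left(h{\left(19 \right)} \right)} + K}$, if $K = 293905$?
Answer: $\frac{117623}{293938} \approx 0.40016$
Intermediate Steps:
$A{\left(W \right)} = 14 + W$ ($A{\left(W \right)} = \left(-76 + W\right) + 90 = 14 + W$)
$\frac{326318 - 208695}{A{\left(h{\left(19 \right)} \right)} + K} = \frac{326318 - 208695}{\left(14 + 19\right) + 293905} = \frac{117623}{33 + 293905} = \frac{117623}{293938}$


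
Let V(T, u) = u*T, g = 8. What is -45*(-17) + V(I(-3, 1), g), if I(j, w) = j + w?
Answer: 749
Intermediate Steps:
V(T, u) = T*u
-45*(-17) + V(I(-3, 1), g) = -45*(-17) + (-3 + 1)*8 = 765 - 2*8 = 765 - 16 = 749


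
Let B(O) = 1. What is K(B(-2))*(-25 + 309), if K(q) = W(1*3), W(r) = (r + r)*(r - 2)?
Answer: 1704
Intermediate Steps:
W(r) = 2*r*(-2 + r) (W(r) = (2*r)*(-2 + r) = 2*r*(-2 + r))
K(q) = 6 (K(q) = 2*(1*3)*(-2 + 1*3) = 2*3*(-2 + 3) = 2*3*1 = 6)
K(B(-2))*(-25 + 309) = 6*(-25 + 309) = 6*284 = 1704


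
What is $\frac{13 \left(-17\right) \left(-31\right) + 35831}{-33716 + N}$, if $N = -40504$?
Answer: $- \frac{21341}{37110} \approx -0.57507$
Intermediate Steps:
$\frac{13 \left(-17\right) \left(-31\right) + 35831}{-33716 + N} = \frac{13 \left(-17\right) \left(-31\right) + 35831}{-33716 - 40504} = \frac{\left(-221\right) \left(-31\right) + 35831}{-74220} = \left(6851 + 35831\right) \left(- \frac{1}{74220}\right) = 42682 \left(- \frac{1}{74220}\right) = - \frac{21341}{37110}$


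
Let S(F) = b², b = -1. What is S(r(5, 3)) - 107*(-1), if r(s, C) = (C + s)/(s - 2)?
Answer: 108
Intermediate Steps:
r(s, C) = (C + s)/(-2 + s)
S(F) = 1 (S(F) = (-1)² = 1)
S(r(5, 3)) - 107*(-1) = 1 - 107*(-1) = 1 + 107 = 108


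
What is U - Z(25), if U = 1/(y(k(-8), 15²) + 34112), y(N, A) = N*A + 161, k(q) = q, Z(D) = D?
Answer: -811824/32473 ≈ -25.000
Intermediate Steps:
y(N, A) = 161 + A*N (y(N, A) = A*N + 161 = 161 + A*N)
U = 1/32473 (U = 1/((161 + 15²*(-8)) + 34112) = 1/((161 + 225*(-8)) + 34112) = 1/((161 - 1800) + 34112) = 1/(-1639 + 34112) = 1/32473 ≈ 3.0795e-5)
U - Z(25) = 1/32473 - 1*25 = 1/32473 - 25 = -811824/32473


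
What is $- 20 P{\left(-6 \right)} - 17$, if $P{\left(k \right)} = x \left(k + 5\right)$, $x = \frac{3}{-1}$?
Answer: $-77$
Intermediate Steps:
$x = -3$ ($x = 3 \left(-1\right) = -3$)
$P{\left(k \right)} = -15 - 3 k$ ($P{\left(k \right)} = - 3 \left(k + 5\right) = - 3 \left(5 + k\right) = -15 - 3 k$)
$- 20 P{\left(-6 \right)} - 17 = - 20 \left(-15 - -18\right) - 17 = - 20 \left(-15 + 18\right) - 17 = \left(-20\right) 3 - 17 = -60 - 17 = -77$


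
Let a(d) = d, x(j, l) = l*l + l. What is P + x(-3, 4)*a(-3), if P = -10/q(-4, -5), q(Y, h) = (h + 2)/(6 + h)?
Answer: -170/3 ≈ -56.667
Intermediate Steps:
q(Y, h) = (2 + h)/(6 + h)
x(j, l) = l + l**2 (x(j, l) = l**2 + l = l + l**2)
P = 10/3 (P = -10*(6 - 5)/(2 - 5) = -10/(-3/1) = -10/(1*(-3)) = -10/(-3) = -10*(-1/3) = 10/3 ≈ 3.3333)
P + x(-3, 4)*a(-3) = 10/3 + (4*(1 + 4))*(-3) = 10/3 + (4*5)*(-3) = 10/3 + 20*(-3) = 10/3 - 60 = -170/3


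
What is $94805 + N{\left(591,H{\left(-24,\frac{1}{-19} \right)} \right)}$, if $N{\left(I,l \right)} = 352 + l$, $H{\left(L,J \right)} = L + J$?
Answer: $\frac{1807526}{19} \approx 95133.0$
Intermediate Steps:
$H{\left(L,J \right)} = J + L$
$94805 + N{\left(591,H{\left(-24,\frac{1}{-19} \right)} \right)} = 94805 + \left(352 - \left(24 - \frac{1}{-19}\right)\right) = 94805 + \left(352 - \frac{457}{19}\right) = 94805 + \frac{6231}{19} = \frac{1807526}{19}$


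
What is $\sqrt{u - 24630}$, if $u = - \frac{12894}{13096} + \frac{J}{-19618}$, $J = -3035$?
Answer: $\frac{i \sqrt{25403050040034482269}}{32114666} \approx 156.94 i$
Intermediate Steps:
$u = - \frac{53302033}{64229332}$ ($u = - \frac{12894}{13096} - \frac{3035}{-19618} = \left(-12894\right) \frac{1}{13096} - - \frac{3035}{19618} = - \frac{6447}{6548} + \frac{3035}{19618} = - \frac{53302033}{64229332} \approx -0.82987$)
$\sqrt{u - 24630} = \sqrt{- \frac{53302033}{64229332} - 24630} = \sqrt{- \frac{1582021749193}{64229332}} = \frac{i \sqrt{25403050040034482269}}{32114666}$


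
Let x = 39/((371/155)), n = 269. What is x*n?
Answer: 1626105/371 ≈ 4383.0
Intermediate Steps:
x = 6045/371 (x = 39/((371*(1/155))) = 39/(371/155) = 39*(155/371) = 6045/371 ≈ 16.294)
x*n = (6045/371)*269 = 1626105/371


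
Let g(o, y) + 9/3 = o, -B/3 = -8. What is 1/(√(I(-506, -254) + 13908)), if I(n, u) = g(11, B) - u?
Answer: √14170/14170 ≈ 0.0084007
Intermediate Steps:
B = 24 (B = -3*(-8) = 24)
g(o, y) = -3 + o
I(n, u) = 8 - u (I(n, u) = (-3 + 11) - u = 8 - u)
1/(√(I(-506, -254) + 13908)) = 1/(√((8 - 1*(-254)) + 13908)) = 1/(√((8 + 254) + 13908)) = 1/(√(262 + 13908)) = 1/(√14170) = √14170/14170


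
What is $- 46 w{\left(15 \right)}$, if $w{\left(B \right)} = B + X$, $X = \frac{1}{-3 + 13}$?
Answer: $- \frac{3473}{5} \approx -694.6$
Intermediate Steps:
$X = \frac{1}{10} \approx 0.1$
$w{\left(B \right)} = \frac{1}{10} + B$ ($w{\left(B \right)} = B + \frac{1}{10} = \frac{1}{10} + B$)
$- 46 w{\left(15 \right)} = - 46 \left(\frac{1}{10} + 15\right) = \left(-46\right) \frac{151}{10} = - \frac{3473}{5}$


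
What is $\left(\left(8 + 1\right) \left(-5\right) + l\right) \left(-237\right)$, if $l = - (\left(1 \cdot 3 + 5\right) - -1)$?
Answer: $12798$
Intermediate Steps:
$l = -9$ ($l = - (\left(3 + 5\right) + \left(-5 + 6\right)) = - (8 + 1) = \left(-1\right) 9 = -9$)
$\left(\left(8 + 1\right) \left(-5\right) + l\right) \left(-237\right) = \left(\left(8 + 1\right) \left(-5\right) - 9\right) \left(-237\right) = \left(9 \left(-5\right) - 9\right) \left(-237\right) = \left(-45 - 9\right) \left(-237\right) = \left(-54\right) \left(-237\right) = 12798$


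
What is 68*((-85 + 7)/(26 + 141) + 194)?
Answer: 2197760/167 ≈ 13160.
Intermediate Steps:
68*((-85 + 7)/(26 + 141) + 194) = 68*(-78/167 + 194) = 68*(32320/167) = 2197760/167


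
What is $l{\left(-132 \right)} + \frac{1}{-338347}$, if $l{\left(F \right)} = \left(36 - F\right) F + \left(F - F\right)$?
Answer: $- \frac{7503183073}{338347} \approx -22176.0$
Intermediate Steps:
$l{\left(F \right)} = F \left(36 - F\right)$ ($l{\left(F \right)} = F \left(36 - F\right) + 0 = F \left(36 - F\right)$)
$l{\left(-132 \right)} + \frac{1}{-338347} = - 132 \left(36 - -132\right) + \frac{1}{-338347} = - 132 \left(36 + 132\right) - \frac{1}{338347} = \left(-132\right) 168 - \frac{1}{338347} = -22176 - \frac{1}{338347} = - \frac{7503183073}{338347}$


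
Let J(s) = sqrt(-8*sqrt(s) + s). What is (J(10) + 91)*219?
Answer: 19929 + 219*sqrt(10 - 8*sqrt(10)) ≈ 19929.0 + 856.57*I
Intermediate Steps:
J(s) = sqrt(s - 8*sqrt(s))
(J(10) + 91)*219 = (sqrt(10 - 8*sqrt(10)) + 91)*219 = (91 + sqrt(10 - 8*sqrt(10)))*219 = 19929 + 219*sqrt(10 - 8*sqrt(10))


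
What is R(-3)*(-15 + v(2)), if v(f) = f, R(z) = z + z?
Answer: 78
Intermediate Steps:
R(z) = 2*z
R(-3)*(-15 + v(2)) = (2*(-3))*(-15 + 2) = -6*(-13) = 78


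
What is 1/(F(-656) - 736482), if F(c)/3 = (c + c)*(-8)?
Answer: -1/704994 ≈ -1.4185e-6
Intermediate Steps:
F(c) = -48*c (F(c) = 3*((c + c)*(-8)) = 3*((2*c)*(-8)) = 3*(-16*c) = -48*c)
1/(F(-656) - 736482) = 1/(-48*(-656) - 736482) = 1/(31488 - 736482) = 1/(-704994) = -1/704994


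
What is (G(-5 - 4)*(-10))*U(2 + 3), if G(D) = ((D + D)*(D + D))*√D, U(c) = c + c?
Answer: -97200*I ≈ -97200.0*I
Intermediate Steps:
U(c) = 2*c
G(D) = 4*D^(5/2) (G(D) = ((2*D)*(2*D))*√D = (4*D²)*√D = 4*D^(5/2))
(G(-5 - 4)*(-10))*U(2 + 3) = ((4*(-5 - 4)^(5/2))*(-10))*(2*(2 + 3)) = ((4*(-9)^(5/2))*(-10))*(2*5) = ((4*(243*I))*(-10))*10 = ((972*I)*(-10))*10 = -9720*I*10 = -97200*I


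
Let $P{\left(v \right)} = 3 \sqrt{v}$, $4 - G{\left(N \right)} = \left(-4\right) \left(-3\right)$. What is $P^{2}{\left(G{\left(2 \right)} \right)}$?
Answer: $-72$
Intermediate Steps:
$G{\left(N \right)} = -8$ ($G{\left(N \right)} = 4 - \left(-4\right) \left(-3\right) = 4 - 12 = -8$)
$P^{2}{\left(G{\left(2 \right)} \right)} = \left(3 \sqrt{-8}\right)^{2} = \left(3 \cdot 2 i \sqrt{2}\right)^{2} = \left(6 i \sqrt{2}\right)^{2} = -72$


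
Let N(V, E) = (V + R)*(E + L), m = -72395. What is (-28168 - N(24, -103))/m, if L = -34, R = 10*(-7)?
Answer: 6894/14479 ≈ 0.47614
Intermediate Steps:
R = -70
N(V, E) = (-70 + V)*(-34 + E) (N(V, E) = (V - 70)*(E - 34) = (-70 + V)*(-34 + E))
(-28168 - N(24, -103))/m = (-28168 - (2380 - 70*(-103) - 34*24 - 103*24))/(-72395) = (-28168 - (2380 + 7210 - 816 - 2472))*(-1/72395) = (-28168 - 1*6302)*(-1/72395) = (-28168 - 6302)*(-1/72395) = -34470*(-1/72395) = 6894/14479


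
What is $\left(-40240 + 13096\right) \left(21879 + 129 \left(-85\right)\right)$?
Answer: $-296249616$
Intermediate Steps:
$\left(-40240 + 13096\right) \left(21879 + 129 \left(-85\right)\right) = - 27144 \left(21879 - 10965\right) = \left(-27144\right) 10914 = -296249616$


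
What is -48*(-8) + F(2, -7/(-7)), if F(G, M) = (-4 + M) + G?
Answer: 383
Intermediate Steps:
F(G, M) = -4 + G + M
-48*(-8) + F(2, -7/(-7)) = -48*(-8) + (-4 + 2 - 7/(-7)) = 384 + (-4 + 2 - 7*(-⅐)) = 384 + (-4 + 2 + 1) = 384 - 1 = 383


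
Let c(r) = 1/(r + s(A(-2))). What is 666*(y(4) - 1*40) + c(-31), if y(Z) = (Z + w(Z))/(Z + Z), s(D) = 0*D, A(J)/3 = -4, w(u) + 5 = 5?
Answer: -815518/31 ≈ -26307.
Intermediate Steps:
w(u) = 0 (w(u) = -5 + 5 = 0)
A(J) = -12 (A(J) = 3*(-4) = -12)
s(D) = 0
c(r) = 1/r (c(r) = 1/(r + 0) = 1/r)
y(Z) = ½ (y(Z) = (Z + 0)/(Z + Z) = Z/((2*Z)) = Z*(1/(2*Z)) = ½)
666*(y(4) - 1*40) + c(-31) = 666*(½ - 1*40) + 1/(-31) = 666*(½ - 40) - 1/31 = 666*(-79/2) - 1/31 = -26307 - 1/31 = -815518/31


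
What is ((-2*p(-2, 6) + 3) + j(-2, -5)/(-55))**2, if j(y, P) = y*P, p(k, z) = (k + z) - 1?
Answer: 1225/121 ≈ 10.124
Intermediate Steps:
p(k, z) = -1 + k + z
j(y, P) = P*y
((-2*p(-2, 6) + 3) + j(-2, -5)/(-55))**2 = ((-2*(-1 - 2 + 6) + 3) - 5*(-2)/(-55))**2 = ((-2*3 + 3) + 10*(-1/55))**2 = ((-6 + 3) - 2/11)**2 = (-3 - 2/11)**2 = (-35/11)**2 = 1225/121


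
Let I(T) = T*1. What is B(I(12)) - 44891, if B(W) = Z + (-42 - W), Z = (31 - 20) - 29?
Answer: -44963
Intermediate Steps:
Z = -18 (Z = 11 - 29 = -18)
I(T) = T
B(W) = -60 - W (B(W) = -18 + (-42 - W) = -60 - W)
B(I(12)) - 44891 = (-60 - 1*12) - 44891 = (-60 - 12) - 44891 = -72 - 44891 = -44963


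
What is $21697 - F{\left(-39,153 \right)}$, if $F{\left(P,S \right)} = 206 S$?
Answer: $-9821$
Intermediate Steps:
$21697 - F{\left(-39,153 \right)} = 21697 - 206 \cdot 153 = 21697 - 31518 = -9821$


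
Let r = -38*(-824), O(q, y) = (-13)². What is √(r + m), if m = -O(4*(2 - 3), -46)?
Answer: √31143 ≈ 176.47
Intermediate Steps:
O(q, y) = 169
r = 31312
m = -169 (m = -1*169 = -169)
√(r + m) = √(31312 - 169) = √31143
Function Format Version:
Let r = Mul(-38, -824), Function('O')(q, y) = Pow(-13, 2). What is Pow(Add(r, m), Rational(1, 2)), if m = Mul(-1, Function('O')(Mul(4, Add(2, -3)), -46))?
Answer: Pow(31143, Rational(1, 2)) ≈ 176.47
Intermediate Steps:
Function('O')(q, y) = 169
r = 31312
m = -169 (m = Mul(-1, 169) = -169)
Pow(Add(r, m), Rational(1, 2)) = Pow(Add(31312, -169), Rational(1, 2)) = Pow(31143, Rational(1, 2))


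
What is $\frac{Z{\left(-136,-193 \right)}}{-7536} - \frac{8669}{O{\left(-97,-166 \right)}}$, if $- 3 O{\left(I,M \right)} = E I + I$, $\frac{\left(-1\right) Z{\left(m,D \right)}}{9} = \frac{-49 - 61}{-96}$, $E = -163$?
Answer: $\frac{174356269}{105262848} \approx 1.6564$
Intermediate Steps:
$Z{\left(m,D \right)} = - \frac{165}{16}$ ($Z{\left(m,D \right)} = - 9 \frac{-49 - 61}{-96} = - 9 \left(\left(-110\right) \left(- \frac{1}{96}\right)\right) = \left(-9\right) \frac{55}{48} = - \frac{165}{16}$)
$O{\left(I,M \right)} = 54 I$ ($O{\left(I,M \right)} = - \frac{- 163 I + I}{3} = - \frac{\left(-162\right) I}{3} = 54 I$)
$\frac{Z{\left(-136,-193 \right)}}{-7536} - \frac{8669}{O{\left(-97,-166 \right)}} = - \frac{165}{16 \left(-7536\right)} - \frac{8669}{54 \left(-97\right)} = \left(- \frac{165}{16}\right) \left(- \frac{1}{7536}\right) - \frac{8669}{-5238} = \frac{55}{40192} - - \frac{8669}{5238} = \frac{55}{40192} + \frac{8669}{5238} = \frac{174356269}{105262848}$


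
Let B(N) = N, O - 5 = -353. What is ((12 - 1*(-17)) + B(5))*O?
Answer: -11832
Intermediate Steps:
O = -348 (O = 5 - 353 = -348)
((12 - 1*(-17)) + B(5))*O = ((12 - 1*(-17)) + 5)*(-348) = ((12 + 17) + 5)*(-348) = (29 + 5)*(-348) = 34*(-348) = -11832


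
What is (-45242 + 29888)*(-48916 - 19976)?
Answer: 1057767768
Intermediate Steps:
(-45242 + 29888)*(-48916 - 19976) = -15354*(-68892) = 1057767768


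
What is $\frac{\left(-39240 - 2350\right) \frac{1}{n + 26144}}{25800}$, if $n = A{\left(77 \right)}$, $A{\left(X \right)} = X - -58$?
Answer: $- \frac{4159}{67799820} \approx -6.1342 \cdot 10^{-5}$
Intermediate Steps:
$A{\left(X \right)} = 58 + X$ ($A{\left(X \right)} = X + 58 = 58 + X$)
$n = 135$ ($n = 58 + 77 = 135$)
$\frac{\left(-39240 - 2350\right) \frac{1}{n + 26144}}{25800} = \frac{\left(-39240 - 2350\right) \frac{1}{135 + 26144}}{25800} = - \frac{41590}{26279} \cdot \frac{1}{25800} = \left(-41590\right) \frac{1}{26279} \cdot \frac{1}{25800} = \left(- \frac{41590}{26279}\right) \frac{1}{25800} = - \frac{4159}{67799820}$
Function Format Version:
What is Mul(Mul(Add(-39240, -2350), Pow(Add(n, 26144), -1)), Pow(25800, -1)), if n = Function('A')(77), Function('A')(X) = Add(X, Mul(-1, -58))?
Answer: Rational(-4159, 67799820) ≈ -6.1342e-5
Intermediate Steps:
Function('A')(X) = Add(58, X) (Function('A')(X) = Add(X, 58) = Add(58, X))
n = 135 (n = Add(58, 77) = 135)
Mul(Mul(Add(-39240, -2350), Pow(Add(n, 26144), -1)), Pow(25800, -1)) = Mul(Mul(Add(-39240, -2350), Pow(Add(135, 26144), -1)), Pow(25800, -1)) = Mul(Mul(-41590, Pow(26279, -1)), Rational(1, 25800)) = Mul(Mul(-41590, Rational(1, 26279)), Rational(1, 25800)) = Mul(Rational(-41590, 26279), Rational(1, 25800)) = Rational(-4159, 67799820)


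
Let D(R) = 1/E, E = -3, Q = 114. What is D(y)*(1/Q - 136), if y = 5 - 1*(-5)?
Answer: 15503/342 ≈ 45.330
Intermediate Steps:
y = 10 (y = 5 + 5 = 10)
D(R) = -1/3 (D(R) = 1/(-3) = -1/3)
D(y)*(1/Q - 136) = -(1/114 - 136)/3 = -1/3*(-15503/114) = 15503/342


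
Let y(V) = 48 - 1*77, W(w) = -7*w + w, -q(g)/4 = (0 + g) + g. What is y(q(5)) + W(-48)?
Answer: 259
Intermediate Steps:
q(g) = -8*g (q(g) = -4*((0 + g) + g) = -4*(g + g) = -8*g)
W(w) = -6*w
y(V) = -29 (y(V) = 48 - 77 = -29)
y(q(5)) + W(-48) = -29 - 6*(-48) = -29 + 288 = 259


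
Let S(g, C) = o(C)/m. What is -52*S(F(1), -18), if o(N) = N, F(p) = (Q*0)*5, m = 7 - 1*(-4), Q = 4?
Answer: 936/11 ≈ 85.091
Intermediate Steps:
m = 11 (m = 7 + 4 = 11)
F(p) = 0 (F(p) = (4*0)*5 = 0*5 = 0)
S(g, C) = C/11
-52*S(F(1), -18) = -52*(1/11)*(-18) = -52*(-18)/11 = -1*(-936/11) = 936/11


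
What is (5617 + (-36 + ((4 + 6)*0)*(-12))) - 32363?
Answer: -26782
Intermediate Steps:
(5617 + (-36 + ((4 + 6)*0)*(-12))) - 32363 = (5617 + (-36 + (10*0)*(-12))) - 32363 = (5617 + (-36 + 0*(-12))) - 32363 = (5617 + (-36 + 0)) - 32363 = (5617 - 36) - 32363 = 5581 - 32363 = -26782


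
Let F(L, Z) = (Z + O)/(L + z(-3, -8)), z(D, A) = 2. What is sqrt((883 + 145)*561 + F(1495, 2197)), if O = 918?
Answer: sqrt(1292412481527)/1497 ≈ 759.41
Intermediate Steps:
F(L, Z) = (918 + Z)/(2 + L) (F(L, Z) = (Z + 918)/(L + 2) = (918 + Z)/(2 + L))
sqrt((883 + 145)*561 + F(1495, 2197)) = sqrt((883 + 145)*561 + (918 + 2197)/(2 + 1495)) = sqrt(1028*561 + 3115/1497) = sqrt(576708 + (1/1497)*3115) = sqrt(576708 + 3115/1497) = sqrt(863334991/1497) = sqrt(1292412481527)/1497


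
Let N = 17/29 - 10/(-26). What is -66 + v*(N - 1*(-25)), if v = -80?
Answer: -808162/377 ≈ -2143.7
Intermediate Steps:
N = 366/377 (N = 17*(1/29) - 10*(-1/26) = 17/29 + 5/13 = 366/377 ≈ 0.97082)
-66 + v*(N - 1*(-25)) = -66 - 80*(366/377 - 1*(-25)) = -66 - 80*(366/377 + 25) = -66 - 80*9791/377 = -66 - 783280/377 = -808162/377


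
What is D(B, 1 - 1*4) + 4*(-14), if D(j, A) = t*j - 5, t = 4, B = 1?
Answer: -57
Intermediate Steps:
D(j, A) = -5 + 4*j (D(j, A) = 4*j - 5 = -5 + 4*j)
D(B, 1 - 1*4) + 4*(-14) = (-5 + 4*1) + 4*(-14) = (-5 + 4) - 56 = -1 - 56 = -57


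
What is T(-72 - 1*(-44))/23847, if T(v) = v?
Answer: -28/23847 ≈ -0.0011742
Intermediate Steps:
T(-72 - 1*(-44))/23847 = (-72 - 1*(-44))/23847 = (-72 + 44)*(1/23847) = -28*1/23847 = -28/23847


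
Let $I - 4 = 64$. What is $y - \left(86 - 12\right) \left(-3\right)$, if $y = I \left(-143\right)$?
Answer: $-9502$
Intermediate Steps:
$I = 68$ ($I = 4 + 64 = 68$)
$y = -9724$ ($y = 68 \left(-143\right) = -9724$)
$y - \left(86 - 12\right) \left(-3\right) = -9724 - \left(86 - 12\right) \left(-3\right) = -9724 - 74 \left(-3\right) = -9724 - -222 = -9724 + 222 = -9502$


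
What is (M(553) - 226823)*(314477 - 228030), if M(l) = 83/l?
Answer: -10843309663092/553 ≈ -1.9608e+10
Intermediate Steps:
(M(553) - 226823)*(314477 - 228030) = (83/553 - 226823)*(314477 - 228030) = (83*(1/553) - 226823)*86447 = (83/553 - 226823)*86447 = -125433036/553*86447 = -10843309663092/553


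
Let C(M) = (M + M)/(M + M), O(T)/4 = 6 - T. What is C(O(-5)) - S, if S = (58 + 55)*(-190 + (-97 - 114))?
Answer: 45314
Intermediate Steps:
O(T) = 24 - 4*T (O(T) = 4*(6 - T) = 24 - 4*T)
C(M) = 1 (C(M) = (2*M)/((2*M)) = (2*M)*(1/(2*M)) = 1)
S = -45313 (S = 113*(-190 - 211) = 113*(-401) = -45313)
C(O(-5)) - S = 1 - 1*(-45313) = 1 + 45313 = 45314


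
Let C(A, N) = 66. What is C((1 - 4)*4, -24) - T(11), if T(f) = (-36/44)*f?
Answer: 75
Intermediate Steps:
T(f) = -9*f/11 (T(f) = (-36*1/44)*f = -9*f/11)
C((1 - 4)*4, -24) - T(11) = 66 - (-9)*11/11 = 66 - 1*(-9) = 66 + 9 = 75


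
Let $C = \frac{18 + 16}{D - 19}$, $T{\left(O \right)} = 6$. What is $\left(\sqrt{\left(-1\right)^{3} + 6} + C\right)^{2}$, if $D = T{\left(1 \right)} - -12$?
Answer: $\left(-34 + \sqrt{5}\right)^{2} \approx 1008.9$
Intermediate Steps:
$D = 18$ ($D = 6 - -12 = 6 + 12 = 18$)
$C = -34$ ($C = \frac{18 + 16}{18 - 19} = \frac{34}{-1} = 34 \left(-1\right) = -34$)
$\left(\sqrt{\left(-1\right)^{3} + 6} + C\right)^{2} = \left(\sqrt{\left(-1\right)^{3} + 6} - 34\right)^{2} = \left(\sqrt{-1 + 6} - 34\right)^{2} = \left(\sqrt{5} - 34\right)^{2} = \left(-34 + \sqrt{5}\right)^{2}$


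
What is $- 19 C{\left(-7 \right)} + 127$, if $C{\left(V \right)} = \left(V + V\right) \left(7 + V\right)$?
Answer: $127$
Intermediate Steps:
$C{\left(V \right)} = 2 V \left(7 + V\right)$
$- 19 C{\left(-7 \right)} + 127 = - 19 \cdot 2 \left(-7\right) \left(7 - 7\right) + 127 = - 19 \cdot 2 \left(-7\right) 0 + 127 = \left(-19\right) 0 + 127 = 0 + 127 = 127$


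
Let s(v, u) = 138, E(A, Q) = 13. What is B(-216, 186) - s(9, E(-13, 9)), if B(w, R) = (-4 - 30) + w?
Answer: -388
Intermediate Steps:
B(w, R) = -34 + w
B(-216, 186) - s(9, E(-13, 9)) = (-34 - 216) - 1*138 = -250 - 138 = -388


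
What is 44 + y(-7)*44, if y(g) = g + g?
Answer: -572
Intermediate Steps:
y(g) = 2*g
44 + y(-7)*44 = 44 + (2*(-7))*44 = 44 - 14*44 = 44 - 616 = -572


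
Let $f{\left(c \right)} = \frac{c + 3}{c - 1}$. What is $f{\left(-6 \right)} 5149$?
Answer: $\frac{15447}{7} \approx 2206.7$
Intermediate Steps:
$f{\left(c \right)} = \frac{3 + c}{-1 + c}$
$f{\left(-6 \right)} 5149 = \frac{3 - 6}{-1 - 6} \cdot 5149 = \frac{1}{-7} \left(-3\right) 5149 = \left(- \frac{1}{7}\right) \left(-3\right) 5149 = \frac{3}{7} \cdot 5149 = \frac{15447}{7}$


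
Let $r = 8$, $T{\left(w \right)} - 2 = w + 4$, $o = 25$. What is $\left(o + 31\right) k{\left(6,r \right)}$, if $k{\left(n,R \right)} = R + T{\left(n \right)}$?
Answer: $1120$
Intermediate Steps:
$T{\left(w \right)} = 6 + w$ ($T{\left(w \right)} = 2 + \left(w + 4\right) = 2 + \left(4 + w\right) = 6 + w$)
$k{\left(n,R \right)} = 6 + R + n$ ($k{\left(n,R \right)} = R + \left(6 + n\right) = 6 + R + n$)
$\left(o + 31\right) k{\left(6,r \right)} = \left(25 + 31\right) \left(6 + 8 + 6\right) = 56 \cdot 20 = 1120$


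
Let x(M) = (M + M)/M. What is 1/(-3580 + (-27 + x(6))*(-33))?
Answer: -1/2755 ≈ -0.00036298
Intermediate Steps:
x(M) = 2 (x(M) = (2*M)/M = 2)
1/(-3580 + (-27 + x(6))*(-33)) = 1/(-3580 + (-27 + 2)*(-33)) = 1/(-3580 - 25*(-33)) = 1/(-3580 + 825) = 1/(-2755) = -1/2755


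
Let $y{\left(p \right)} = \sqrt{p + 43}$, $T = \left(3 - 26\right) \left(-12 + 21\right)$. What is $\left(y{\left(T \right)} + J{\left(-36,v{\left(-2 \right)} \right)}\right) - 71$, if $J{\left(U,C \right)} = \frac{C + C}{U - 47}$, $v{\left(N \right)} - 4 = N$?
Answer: $- \frac{5897}{83} + 2 i \sqrt{41} \approx -71.048 + 12.806 i$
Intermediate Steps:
$v{\left(N \right)} = 4 + N$
$T = -207$ ($T = \left(-23\right) 9 = -207$)
$J{\left(U,C \right)} = \frac{2 C}{-47 + U}$
$y{\left(p \right)} = \sqrt{43 + p}$
$\left(y{\left(T \right)} + J{\left(-36,v{\left(-2 \right)} \right)}\right) - 71 = \left(\sqrt{43 - 207} + \frac{2 \left(4 - 2\right)}{-47 - 36}\right) - 71 = \left(\sqrt{-164} + 2 \cdot 2 \frac{1}{-83}\right) - 71 = \left(2 i \sqrt{41} + 2 \cdot 2 \left(- \frac{1}{83}\right)\right) - 71 = \left(2 i \sqrt{41} - \frac{4}{83}\right) - 71 = \left(- \frac{4}{83} + 2 i \sqrt{41}\right) - 71 = - \frac{5897}{83} + 2 i \sqrt{41}$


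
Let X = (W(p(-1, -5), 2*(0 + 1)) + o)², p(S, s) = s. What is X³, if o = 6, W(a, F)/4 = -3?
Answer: 46656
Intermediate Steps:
W(a, F) = -12 (W(a, F) = 4*(-3) = -12)
X = 36 (X = (-12 + 6)² = (-6)² = 36)
X³ = 36³ = 46656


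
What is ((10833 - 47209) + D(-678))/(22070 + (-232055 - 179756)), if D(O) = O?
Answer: 37054/389741 ≈ 0.095073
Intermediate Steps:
((10833 - 47209) + D(-678))/(22070 + (-232055 - 179756)) = ((10833 - 47209) - 678)/(22070 + (-232055 - 179756)) = (-36376 - 678)/(22070 - 411811) = -37054/(-389741) = -37054*(-1/389741) = 37054/389741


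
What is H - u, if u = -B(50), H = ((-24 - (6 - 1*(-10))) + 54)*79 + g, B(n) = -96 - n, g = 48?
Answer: 1008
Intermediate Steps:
H = 1154 (H = ((-24 - (6 - 1*(-10))) + 54)*79 + 48 = ((-24 - (6 + 10)) + 54)*79 + 48 = ((-24 - 1*16) + 54)*79 + 48 = ((-24 - 16) + 54)*79 + 48 = (-40 + 54)*79 + 48 = 14*79 + 48 = 1106 + 48 = 1154)
u = 146 (u = -(-96 - 1*50) = -(-96 - 50) = -1*(-146) = 146)
H - u = 1154 - 1*146 = 1154 - 146 = 1008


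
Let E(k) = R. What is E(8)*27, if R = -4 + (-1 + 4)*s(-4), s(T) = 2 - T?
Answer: 378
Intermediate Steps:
R = 14 (R = -4 + (-1 + 4)*(2 - 1*(-4)) = -4 + 3*(2 + 4) = -4 + 3*6 = -4 + 18 = 14)
E(k) = 14
E(8)*27 = 14*27 = 378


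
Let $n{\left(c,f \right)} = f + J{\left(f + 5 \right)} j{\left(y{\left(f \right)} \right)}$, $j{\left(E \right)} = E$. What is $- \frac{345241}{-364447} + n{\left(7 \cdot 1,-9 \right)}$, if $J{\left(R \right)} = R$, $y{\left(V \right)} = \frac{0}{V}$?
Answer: $- \frac{2934782}{364447} \approx -8.0527$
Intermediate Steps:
$y{\left(V \right)} = 0$
$n{\left(c,f \right)} = f$ ($n{\left(c,f \right)} = f + \left(f + 5\right) 0 = f + \left(5 + f\right) 0 = f + 0 = f$)
$- \frac{345241}{-364447} + n{\left(7 \cdot 1,-9 \right)} = - \frac{345241}{-364447} - 9 = \left(-345241\right) \left(- \frac{1}{364447}\right) - 9 = \frac{345241}{364447} - 9 = - \frac{2934782}{364447}$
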